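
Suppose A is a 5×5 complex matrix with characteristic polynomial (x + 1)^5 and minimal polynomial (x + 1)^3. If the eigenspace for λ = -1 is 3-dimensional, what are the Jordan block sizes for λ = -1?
Block sizes for λ = -1: [3, 1, 1]

Step 1 — from the characteristic polynomial, algebraic multiplicity of λ = -1 is 5. From dim ker(A − (-1)·I) = 3, there are exactly 3 Jordan blocks for λ = -1.
Step 2 — from the minimal polynomial, the factor (x + 1)^3 tells us the largest block for λ = -1 has size 3.
Step 3 — with total size 5, 3 blocks, and largest block 3, the block sizes (in nonincreasing order) are [3, 1, 1].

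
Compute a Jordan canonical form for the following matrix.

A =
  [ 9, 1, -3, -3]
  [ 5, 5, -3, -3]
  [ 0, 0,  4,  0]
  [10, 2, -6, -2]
J_2(4) ⊕ J_1(4) ⊕ J_1(4)

The characteristic polynomial is
  det(x·I − A) = x^4 - 16*x^3 + 96*x^2 - 256*x + 256 = (x - 4)^4

Eigenvalues and multiplicities (the geometric multiplicity of λ is n − rank(A − λI), which equals the number of Jordan blocks for λ):
  λ = 4: algebraic multiplicity = 4, geometric multiplicity = 3

Determining the block sizes for each eigenvalue:
  λ = 4: 3 blocks summing to 4 forces exactly one block of size 2 and the rest size 1 → block sizes [2, 1, 1]

Assembling the blocks gives a Jordan form
J =
  [4, 1, 0, 0]
  [0, 4, 0, 0]
  [0, 0, 4, 0]
  [0, 0, 0, 4]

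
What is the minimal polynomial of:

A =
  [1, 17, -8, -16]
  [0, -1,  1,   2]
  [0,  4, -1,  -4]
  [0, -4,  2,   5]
x^3 - 3*x^2 + 3*x - 1

The characteristic polynomial is χ_A(x) = (x - 1)^4, so the eigenvalues are known. The minimal polynomial is
  m_A(x) = Π_λ (x − λ)^{k_λ}
where k_λ is the size of the *largest* Jordan block for λ (equivalently, the smallest k with (A − λI)^k v = 0 for every generalised eigenvector v of λ).

  λ = 1: largest Jordan block has size 3, contributing (x − 1)^3

So m_A(x) = (x - 1)^3 = x^3 - 3*x^2 + 3*x - 1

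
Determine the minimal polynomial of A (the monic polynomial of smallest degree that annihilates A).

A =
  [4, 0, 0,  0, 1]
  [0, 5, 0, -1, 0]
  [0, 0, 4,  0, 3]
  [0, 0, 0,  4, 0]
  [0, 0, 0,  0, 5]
x^2 - 9*x + 20

The characteristic polynomial is χ_A(x) = (x - 5)^2*(x - 4)^3, so the eigenvalues are known. The minimal polynomial is
  m_A(x) = Π_λ (x − λ)^{k_λ}
where k_λ is the size of the *largest* Jordan block for λ (equivalently, the smallest k with (A − λI)^k v = 0 for every generalised eigenvector v of λ).

  λ = 4: largest Jordan block has size 1, contributing (x − 4)
  λ = 5: largest Jordan block has size 1, contributing (x − 5)

So m_A(x) = (x - 5)*(x - 4) = x^2 - 9*x + 20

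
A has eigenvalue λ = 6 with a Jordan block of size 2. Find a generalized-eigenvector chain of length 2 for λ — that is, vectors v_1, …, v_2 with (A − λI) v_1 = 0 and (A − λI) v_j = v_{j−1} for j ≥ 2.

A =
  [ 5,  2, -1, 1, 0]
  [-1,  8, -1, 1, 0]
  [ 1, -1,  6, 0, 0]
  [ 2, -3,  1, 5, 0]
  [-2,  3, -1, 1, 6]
A Jordan chain for λ = 6 of length 2:
v_1 = (-1, -1, 1, 2, -2)ᵀ
v_2 = (1, 0, 0, 0, 0)ᵀ

Let N = A − (6)·I. We want v_2 with N^2 v_2 = 0 but N^1 v_2 ≠ 0; then v_{j-1} := N · v_j for j = 2, …, 2.

Pick v_2 = (1, 0, 0, 0, 0)ᵀ.
Then v_1 = N · v_2 = (-1, -1, 1, 2, -2)ᵀ.

Sanity check: (A − (6)·I) v_1 = (0, 0, 0, 0, 0)ᵀ = 0. ✓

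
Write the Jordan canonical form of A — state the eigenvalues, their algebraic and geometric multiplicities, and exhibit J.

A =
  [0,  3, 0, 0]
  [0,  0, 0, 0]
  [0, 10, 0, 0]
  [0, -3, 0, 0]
J_2(0) ⊕ J_1(0) ⊕ J_1(0)

The characteristic polynomial is
  det(x·I − A) = x^4

Eigenvalues and multiplicities (the geometric multiplicity of λ is n − rank(A − λI), which equals the number of Jordan blocks for λ):
  λ = 0: algebraic multiplicity = 4, geometric multiplicity = 3

Determining the block sizes for each eigenvalue:
  λ = 0: 3 blocks summing to 4 forces exactly one block of size 2 and the rest size 1 → block sizes [2, 1, 1]

Assembling the blocks gives a Jordan form
J =
  [0, 1, 0, 0]
  [0, 0, 0, 0]
  [0, 0, 0, 0]
  [0, 0, 0, 0]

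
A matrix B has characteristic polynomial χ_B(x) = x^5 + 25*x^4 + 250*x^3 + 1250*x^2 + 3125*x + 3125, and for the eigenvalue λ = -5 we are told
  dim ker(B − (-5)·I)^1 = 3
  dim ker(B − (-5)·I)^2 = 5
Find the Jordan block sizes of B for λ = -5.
Block sizes for λ = -5: [2, 2, 1]

From the dimensions of kernels of powers, the number of Jordan blocks of size at least j is d_j − d_{j−1} where d_j = dim ker(N^j) (with d_0 = 0). Computing the differences gives [3, 2].
The number of blocks of size exactly k is (#blocks of size ≥ k) − (#blocks of size ≥ k + 1), so the partition is: 1 block(s) of size 1, 2 block(s) of size 2.
In nonincreasing order the block sizes are [2, 2, 1].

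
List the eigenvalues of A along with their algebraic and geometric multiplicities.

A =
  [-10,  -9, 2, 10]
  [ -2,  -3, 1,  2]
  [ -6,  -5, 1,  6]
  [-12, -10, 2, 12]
λ = 0: alg = 4, geom = 2

Step 1 — factor the characteristic polynomial to read off the algebraic multiplicities:
  χ_A(x) = x^4

Step 2 — compute geometric multiplicities via the rank-nullity identity g(λ) = n − rank(A − λI):
  rank(A − (0)·I) = 2, so dim ker(A − (0)·I) = n − 2 = 2

Summary:
  λ = 0: algebraic multiplicity = 4, geometric multiplicity = 2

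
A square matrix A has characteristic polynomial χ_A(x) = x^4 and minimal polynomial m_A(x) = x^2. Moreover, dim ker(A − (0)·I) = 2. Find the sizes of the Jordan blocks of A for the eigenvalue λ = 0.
Block sizes for λ = 0: [2, 2]

Step 1 — from the characteristic polynomial, algebraic multiplicity of λ = 0 is 4. From dim ker(A − (0)·I) = 2, there are exactly 2 Jordan blocks for λ = 0.
Step 2 — from the minimal polynomial, the factor (x − 0)^2 tells us the largest block for λ = 0 has size 2.
Step 3 — with total size 4, 2 blocks, and largest block 2, the block sizes (in nonincreasing order) are [2, 2].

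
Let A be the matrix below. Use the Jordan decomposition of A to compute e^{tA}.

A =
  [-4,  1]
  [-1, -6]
e^{tA} =
  [t*exp(-5*t) + exp(-5*t), t*exp(-5*t)]
  [-t*exp(-5*t), -t*exp(-5*t) + exp(-5*t)]

Strategy: write A = P · J · P⁻¹ where J is a Jordan canonical form, so e^{tA} = P · e^{tJ} · P⁻¹, and e^{tJ} can be computed block-by-block.

A has Jordan form
J =
  [-5,  1]
  [ 0, -5]
(up to reordering of blocks).

Per-block formulas:
  For a 2×2 Jordan block J_2(-5): exp(t · J_2(-5)) = e^(-5t)·(I + t·N), where N is the 2×2 nilpotent shift.

After assembling e^{tJ} and conjugating by P, we get:

e^{tA} =
  [t*exp(-5*t) + exp(-5*t), t*exp(-5*t)]
  [-t*exp(-5*t), -t*exp(-5*t) + exp(-5*t)]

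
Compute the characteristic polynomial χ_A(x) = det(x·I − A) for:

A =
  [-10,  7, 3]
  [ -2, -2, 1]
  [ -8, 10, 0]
x^3 + 12*x^2 + 48*x + 64

Expanding det(x·I − A) (e.g. by cofactor expansion or by noting that A is similar to its Jordan form J, which has the same characteristic polynomial as A) gives
  χ_A(x) = x^3 + 12*x^2 + 48*x + 64
which factors as (x + 4)^3. The eigenvalues (with algebraic multiplicities) are λ = -4 with multiplicity 3.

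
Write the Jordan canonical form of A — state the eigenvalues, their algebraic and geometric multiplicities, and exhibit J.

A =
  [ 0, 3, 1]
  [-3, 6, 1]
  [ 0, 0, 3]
J_2(3) ⊕ J_1(3)

The characteristic polynomial is
  det(x·I − A) = x^3 - 9*x^2 + 27*x - 27 = (x - 3)^3

Eigenvalues and multiplicities (the geometric multiplicity of λ is n − rank(A − λI), which equals the number of Jordan blocks for λ):
  λ = 3: algebraic multiplicity = 3, geometric multiplicity = 2

Determining the block sizes for each eigenvalue:
  λ = 3: 2 blocks summing to 3 forces exactly one block of size 2 and the rest size 1 → block sizes [2, 1]

Assembling the blocks gives a Jordan form
J =
  [3, 1, 0]
  [0, 3, 0]
  [0, 0, 3]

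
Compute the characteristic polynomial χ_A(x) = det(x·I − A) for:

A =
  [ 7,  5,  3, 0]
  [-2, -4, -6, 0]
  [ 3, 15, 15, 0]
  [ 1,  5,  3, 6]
x^4 - 24*x^3 + 216*x^2 - 864*x + 1296

Expanding det(x·I − A) (e.g. by cofactor expansion or by noting that A is similar to its Jordan form J, which has the same characteristic polynomial as A) gives
  χ_A(x) = x^4 - 24*x^3 + 216*x^2 - 864*x + 1296
which factors as (x - 6)^4. The eigenvalues (with algebraic multiplicities) are λ = 6 with multiplicity 4.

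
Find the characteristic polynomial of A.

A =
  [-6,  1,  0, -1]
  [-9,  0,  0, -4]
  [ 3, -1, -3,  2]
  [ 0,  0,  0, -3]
x^4 + 12*x^3 + 54*x^2 + 108*x + 81

Expanding det(x·I − A) (e.g. by cofactor expansion or by noting that A is similar to its Jordan form J, which has the same characteristic polynomial as A) gives
  χ_A(x) = x^4 + 12*x^3 + 54*x^2 + 108*x + 81
which factors as (x + 3)^4. The eigenvalues (with algebraic multiplicities) are λ = -3 with multiplicity 4.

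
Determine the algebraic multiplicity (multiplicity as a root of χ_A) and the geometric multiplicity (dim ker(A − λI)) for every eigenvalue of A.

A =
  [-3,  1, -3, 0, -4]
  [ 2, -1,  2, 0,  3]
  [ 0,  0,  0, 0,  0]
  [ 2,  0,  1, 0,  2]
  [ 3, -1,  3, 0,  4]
λ = 0: alg = 5, geom = 2

Step 1 — factor the characteristic polynomial to read off the algebraic multiplicities:
  χ_A(x) = x^5

Step 2 — compute geometric multiplicities via the rank-nullity identity g(λ) = n − rank(A − λI):
  rank(A − (0)·I) = 3, so dim ker(A − (0)·I) = n − 3 = 2

Summary:
  λ = 0: algebraic multiplicity = 5, geometric multiplicity = 2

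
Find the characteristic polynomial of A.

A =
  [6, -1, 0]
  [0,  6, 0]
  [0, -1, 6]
x^3 - 18*x^2 + 108*x - 216

Expanding det(x·I − A) (e.g. by cofactor expansion or by noting that A is similar to its Jordan form J, which has the same characteristic polynomial as A) gives
  χ_A(x) = x^3 - 18*x^2 + 108*x - 216
which factors as (x - 6)^3. The eigenvalues (with algebraic multiplicities) are λ = 6 with multiplicity 3.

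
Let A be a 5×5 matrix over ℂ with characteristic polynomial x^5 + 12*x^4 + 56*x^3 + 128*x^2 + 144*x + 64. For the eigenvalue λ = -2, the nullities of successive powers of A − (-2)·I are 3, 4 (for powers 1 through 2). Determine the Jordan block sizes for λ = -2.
Block sizes for λ = -2: [2, 1, 1]

From the dimensions of kernels of powers, the number of Jordan blocks of size at least j is d_j − d_{j−1} where d_j = dim ker(N^j) (with d_0 = 0). Computing the differences gives [3, 1].
The number of blocks of size exactly k is (#blocks of size ≥ k) − (#blocks of size ≥ k + 1), so the partition is: 2 block(s) of size 1, 1 block(s) of size 2.
In nonincreasing order the block sizes are [2, 1, 1].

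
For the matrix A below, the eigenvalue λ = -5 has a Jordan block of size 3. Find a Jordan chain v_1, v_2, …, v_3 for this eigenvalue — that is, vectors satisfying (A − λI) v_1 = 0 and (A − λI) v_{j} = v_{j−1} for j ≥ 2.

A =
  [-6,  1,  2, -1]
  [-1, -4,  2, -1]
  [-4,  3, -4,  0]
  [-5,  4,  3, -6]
A Jordan chain for λ = -5 of length 3:
v_1 = (-3, -3, -3, -6)ᵀ
v_2 = (-1, -1, -4, -5)ᵀ
v_3 = (1, 0, 0, 0)ᵀ

Let N = A − (-5)·I. We want v_3 with N^3 v_3 = 0 but N^2 v_3 ≠ 0; then v_{j-1} := N · v_j for j = 3, …, 2.

Pick v_3 = (1, 0, 0, 0)ᵀ.
Then v_2 = N · v_3 = (-1, -1, -4, -5)ᵀ.
Then v_1 = N · v_2 = (-3, -3, -3, -6)ᵀ.

Sanity check: (A − (-5)·I) v_1 = (0, 0, 0, 0)ᵀ = 0. ✓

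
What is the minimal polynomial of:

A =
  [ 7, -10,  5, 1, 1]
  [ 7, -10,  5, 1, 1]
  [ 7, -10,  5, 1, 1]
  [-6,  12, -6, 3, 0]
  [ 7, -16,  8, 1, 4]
x^3 - 6*x^2 + 9*x

The characteristic polynomial is χ_A(x) = x^2*(x - 3)^3, so the eigenvalues are known. The minimal polynomial is
  m_A(x) = Π_λ (x − λ)^{k_λ}
where k_λ is the size of the *largest* Jordan block for λ (equivalently, the smallest k with (A − λI)^k v = 0 for every generalised eigenvector v of λ).

  λ = 0: largest Jordan block has size 1, contributing (x − 0)
  λ = 3: largest Jordan block has size 2, contributing (x − 3)^2

So m_A(x) = x*(x - 3)^2 = x^3 - 6*x^2 + 9*x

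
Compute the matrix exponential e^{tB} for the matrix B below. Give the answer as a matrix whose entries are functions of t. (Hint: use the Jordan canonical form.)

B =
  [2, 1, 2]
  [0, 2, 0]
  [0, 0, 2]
e^{tB} =
  [exp(2*t), t*exp(2*t), 2*t*exp(2*t)]
  [0, exp(2*t), 0]
  [0, 0, exp(2*t)]

Strategy: write B = P · J · P⁻¹ where J is a Jordan canonical form, so e^{tB} = P · e^{tJ} · P⁻¹, and e^{tJ} can be computed block-by-block.

B has Jordan form
J =
  [2, 1, 0]
  [0, 2, 0]
  [0, 0, 2]
(up to reordering of blocks).

Per-block formulas:
  For a 1×1 block at λ = 2: exp(t · [2]) = [e^(2t)].
  For a 2×2 Jordan block J_2(2): exp(t · J_2(2)) = e^(2t)·(I + t·N), where N is the 2×2 nilpotent shift.

After assembling e^{tJ} and conjugating by P, we get:

e^{tB} =
  [exp(2*t), t*exp(2*t), 2*t*exp(2*t)]
  [0, exp(2*t), 0]
  [0, 0, exp(2*t)]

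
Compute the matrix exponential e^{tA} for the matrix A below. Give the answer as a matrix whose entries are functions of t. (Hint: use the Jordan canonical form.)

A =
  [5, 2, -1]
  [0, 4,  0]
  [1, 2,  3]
e^{tA} =
  [t*exp(4*t) + exp(4*t), 2*t*exp(4*t), -t*exp(4*t)]
  [0, exp(4*t), 0]
  [t*exp(4*t), 2*t*exp(4*t), -t*exp(4*t) + exp(4*t)]

Strategy: write A = P · J · P⁻¹ where J is a Jordan canonical form, so e^{tA} = P · e^{tJ} · P⁻¹, and e^{tJ} can be computed block-by-block.

A has Jordan form
J =
  [4, 1, 0]
  [0, 4, 0]
  [0, 0, 4]
(up to reordering of blocks).

Per-block formulas:
  For a 2×2 Jordan block J_2(4): exp(t · J_2(4)) = e^(4t)·(I + t·N), where N is the 2×2 nilpotent shift.
  For a 1×1 block at λ = 4: exp(t · [4]) = [e^(4t)].

After assembling e^{tJ} and conjugating by P, we get:

e^{tA} =
  [t*exp(4*t) + exp(4*t), 2*t*exp(4*t), -t*exp(4*t)]
  [0, exp(4*t), 0]
  [t*exp(4*t), 2*t*exp(4*t), -t*exp(4*t) + exp(4*t)]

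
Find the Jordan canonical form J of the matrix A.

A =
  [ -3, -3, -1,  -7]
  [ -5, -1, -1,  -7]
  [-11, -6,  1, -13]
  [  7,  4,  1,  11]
J_3(2) ⊕ J_1(2)

The characteristic polynomial is
  det(x·I − A) = x^4 - 8*x^3 + 24*x^2 - 32*x + 16 = (x - 2)^4

Eigenvalues and multiplicities (the geometric multiplicity of λ is n − rank(A − λI), which equals the number of Jordan blocks for λ):
  λ = 2: algebraic multiplicity = 4, geometric multiplicity = 2

Determining the block sizes for each eigenvalue:
  λ = 2: with am = 4 and gm = 2, the partition is not yet determined (e.g. several partitions of 4 into 2 parts exist). Let N = A − (2)·I. Computing rank(N^1) = 2, rank(N^2) = 1, rank(N^3) = 0; the number of blocks of size ≥ j is rank(N^{j−1}) − rank(N^j), giving [2, 1, 1]. So we have 1 block(s) of size 3, 1 block(s) of size 1 → block sizes [3, 1]

Assembling the blocks gives a Jordan form
J =
  [2, 1, 0, 0]
  [0, 2, 1, 0]
  [0, 0, 2, 0]
  [0, 0, 0, 2]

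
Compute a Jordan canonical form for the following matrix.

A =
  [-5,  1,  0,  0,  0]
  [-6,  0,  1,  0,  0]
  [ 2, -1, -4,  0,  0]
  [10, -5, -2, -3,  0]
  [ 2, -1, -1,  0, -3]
J_3(-3) ⊕ J_1(-3) ⊕ J_1(-3)

The characteristic polynomial is
  det(x·I − A) = x^5 + 15*x^4 + 90*x^3 + 270*x^2 + 405*x + 243 = (x + 3)^5

Eigenvalues and multiplicities (the geometric multiplicity of λ is n − rank(A − λI), which equals the number of Jordan blocks for λ):
  λ = -3: algebraic multiplicity = 5, geometric multiplicity = 3

Determining the block sizes for each eigenvalue:
  λ = -3: with am = 5 and gm = 3, the partition is not yet determined (e.g. several partitions of 5 into 3 parts exist). Let N = A − (-3)·I. Computing rank(N^1) = 2, rank(N^2) = 1, rank(N^3) = 0; the number of blocks of size ≥ j is rank(N^{j−1}) − rank(N^j), giving [3, 1, 1]. So we have 1 block(s) of size 3, 2 block(s) of size 1 → block sizes [3, 1, 1]

Assembling the blocks gives a Jordan form
J =
  [-3,  1,  0,  0,  0]
  [ 0, -3,  1,  0,  0]
  [ 0,  0, -3,  0,  0]
  [ 0,  0,  0, -3,  0]
  [ 0,  0,  0,  0, -3]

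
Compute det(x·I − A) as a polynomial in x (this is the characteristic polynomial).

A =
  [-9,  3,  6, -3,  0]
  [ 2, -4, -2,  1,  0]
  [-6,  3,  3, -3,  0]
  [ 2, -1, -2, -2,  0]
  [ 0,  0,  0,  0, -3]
x^5 + 15*x^4 + 90*x^3 + 270*x^2 + 405*x + 243

Expanding det(x·I − A) (e.g. by cofactor expansion or by noting that A is similar to its Jordan form J, which has the same characteristic polynomial as A) gives
  χ_A(x) = x^5 + 15*x^4 + 90*x^3 + 270*x^2 + 405*x + 243
which factors as (x + 3)^5. The eigenvalues (with algebraic multiplicities) are λ = -3 with multiplicity 5.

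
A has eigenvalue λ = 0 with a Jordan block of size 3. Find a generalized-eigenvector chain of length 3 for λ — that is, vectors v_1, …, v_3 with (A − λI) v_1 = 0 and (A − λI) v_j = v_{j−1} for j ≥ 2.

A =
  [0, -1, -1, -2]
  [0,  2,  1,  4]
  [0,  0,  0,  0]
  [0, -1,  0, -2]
A Jordan chain for λ = 0 of length 3:
v_1 = (-1, 2, 0, -1)ᵀ
v_2 = (-1, 1, 0, 0)ᵀ
v_3 = (0, 0, 1, 0)ᵀ

Let N = A − (0)·I. We want v_3 with N^3 v_3 = 0 but N^2 v_3 ≠ 0; then v_{j-1} := N · v_j for j = 3, …, 2.

Pick v_3 = (0, 0, 1, 0)ᵀ.
Then v_2 = N · v_3 = (-1, 1, 0, 0)ᵀ.
Then v_1 = N · v_2 = (-1, 2, 0, -1)ᵀ.

Sanity check: (A − (0)·I) v_1 = (0, 0, 0, 0)ᵀ = 0. ✓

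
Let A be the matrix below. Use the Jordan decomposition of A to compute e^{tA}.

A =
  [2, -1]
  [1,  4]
e^{tA} =
  [-t*exp(3*t) + exp(3*t), -t*exp(3*t)]
  [t*exp(3*t), t*exp(3*t) + exp(3*t)]

Strategy: write A = P · J · P⁻¹ where J is a Jordan canonical form, so e^{tA} = P · e^{tJ} · P⁻¹, and e^{tJ} can be computed block-by-block.

A has Jordan form
J =
  [3, 1]
  [0, 3]
(up to reordering of blocks).

Per-block formulas:
  For a 2×2 Jordan block J_2(3): exp(t · J_2(3)) = e^(3t)·(I + t·N), where N is the 2×2 nilpotent shift.

After assembling e^{tJ} and conjugating by P, we get:

e^{tA} =
  [-t*exp(3*t) + exp(3*t), -t*exp(3*t)]
  [t*exp(3*t), t*exp(3*t) + exp(3*t)]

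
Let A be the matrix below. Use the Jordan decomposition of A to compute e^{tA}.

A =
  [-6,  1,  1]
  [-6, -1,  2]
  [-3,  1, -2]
e^{tA} =
  [-3*t*exp(-3*t) + exp(-3*t), t*exp(-3*t), t*exp(-3*t)]
  [-6*t*exp(-3*t), 2*t*exp(-3*t) + exp(-3*t), 2*t*exp(-3*t)]
  [-3*t*exp(-3*t), t*exp(-3*t), t*exp(-3*t) + exp(-3*t)]

Strategy: write A = P · J · P⁻¹ where J is a Jordan canonical form, so e^{tA} = P · e^{tJ} · P⁻¹, and e^{tJ} can be computed block-by-block.

A has Jordan form
J =
  [-3,  1,  0]
  [ 0, -3,  0]
  [ 0,  0, -3]
(up to reordering of blocks).

Per-block formulas:
  For a 1×1 block at λ = -3: exp(t · [-3]) = [e^(-3t)].
  For a 2×2 Jordan block J_2(-3): exp(t · J_2(-3)) = e^(-3t)·(I + t·N), where N is the 2×2 nilpotent shift.

After assembling e^{tJ} and conjugating by P, we get:

e^{tA} =
  [-3*t*exp(-3*t) + exp(-3*t), t*exp(-3*t), t*exp(-3*t)]
  [-6*t*exp(-3*t), 2*t*exp(-3*t) + exp(-3*t), 2*t*exp(-3*t)]
  [-3*t*exp(-3*t), t*exp(-3*t), t*exp(-3*t) + exp(-3*t)]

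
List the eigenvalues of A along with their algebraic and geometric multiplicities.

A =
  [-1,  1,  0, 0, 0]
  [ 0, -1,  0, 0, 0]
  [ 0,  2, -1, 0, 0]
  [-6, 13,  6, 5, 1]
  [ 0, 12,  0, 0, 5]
λ = -1: alg = 3, geom = 2; λ = 5: alg = 2, geom = 1

Step 1 — factor the characteristic polynomial to read off the algebraic multiplicities:
  χ_A(x) = (x - 5)^2*(x + 1)^3

Step 2 — compute geometric multiplicities via the rank-nullity identity g(λ) = n − rank(A − λI):
  rank(A − (-1)·I) = 3, so dim ker(A − (-1)·I) = n − 3 = 2
  rank(A − (5)·I) = 4, so dim ker(A − (5)·I) = n − 4 = 1

Summary:
  λ = -1: algebraic multiplicity = 3, geometric multiplicity = 2
  λ = 5: algebraic multiplicity = 2, geometric multiplicity = 1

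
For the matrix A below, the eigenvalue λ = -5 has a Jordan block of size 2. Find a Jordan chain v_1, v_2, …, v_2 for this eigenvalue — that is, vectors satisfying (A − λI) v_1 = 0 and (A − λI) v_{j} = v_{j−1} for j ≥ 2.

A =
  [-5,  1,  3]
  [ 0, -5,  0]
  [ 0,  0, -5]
A Jordan chain for λ = -5 of length 2:
v_1 = (1, 0, 0)ᵀ
v_2 = (0, 1, 0)ᵀ

Let N = A − (-5)·I. We want v_2 with N^2 v_2 = 0 but N^1 v_2 ≠ 0; then v_{j-1} := N · v_j for j = 2, …, 2.

Pick v_2 = (0, 1, 0)ᵀ.
Then v_1 = N · v_2 = (1, 0, 0)ᵀ.

Sanity check: (A − (-5)·I) v_1 = (0, 0, 0)ᵀ = 0. ✓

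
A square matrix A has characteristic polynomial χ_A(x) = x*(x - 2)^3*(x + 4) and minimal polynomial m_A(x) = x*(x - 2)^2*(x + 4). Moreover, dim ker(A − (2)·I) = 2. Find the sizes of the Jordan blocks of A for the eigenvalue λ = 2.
Block sizes for λ = 2: [2, 1]

Step 1 — from the characteristic polynomial, algebraic multiplicity of λ = 2 is 3. From dim ker(A − (2)·I) = 2, there are exactly 2 Jordan blocks for λ = 2.
Step 2 — from the minimal polynomial, the factor (x − 2)^2 tells us the largest block for λ = 2 has size 2.
Step 3 — with total size 3, 2 blocks, and largest block 2, the block sizes (in nonincreasing order) are [2, 1].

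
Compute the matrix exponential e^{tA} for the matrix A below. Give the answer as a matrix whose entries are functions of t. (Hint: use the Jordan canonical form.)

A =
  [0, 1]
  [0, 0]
e^{tA} =
  [1, t]
  [0, 1]

Strategy: write A = P · J · P⁻¹ where J is a Jordan canonical form, so e^{tA} = P · e^{tJ} · P⁻¹, and e^{tJ} can be computed block-by-block.

A has Jordan form
J =
  [0, 1]
  [0, 0]
(up to reordering of blocks).

Per-block formulas:
  For a 2×2 Jordan block J_2(0): exp(t · J_2(0)) = e^(0t)·(I + t·N), where N is the 2×2 nilpotent shift.

After assembling e^{tJ} and conjugating by P, we get:

e^{tA} =
  [1, t]
  [0, 1]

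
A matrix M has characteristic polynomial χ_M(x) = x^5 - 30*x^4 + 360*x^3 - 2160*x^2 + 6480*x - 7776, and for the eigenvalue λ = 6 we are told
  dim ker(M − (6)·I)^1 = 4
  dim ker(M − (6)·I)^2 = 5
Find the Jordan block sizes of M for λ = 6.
Block sizes for λ = 6: [2, 1, 1, 1]

From the dimensions of kernels of powers, the number of Jordan blocks of size at least j is d_j − d_{j−1} where d_j = dim ker(N^j) (with d_0 = 0). Computing the differences gives [4, 1].
The number of blocks of size exactly k is (#blocks of size ≥ k) − (#blocks of size ≥ k + 1), so the partition is: 3 block(s) of size 1, 1 block(s) of size 2.
In nonincreasing order the block sizes are [2, 1, 1, 1].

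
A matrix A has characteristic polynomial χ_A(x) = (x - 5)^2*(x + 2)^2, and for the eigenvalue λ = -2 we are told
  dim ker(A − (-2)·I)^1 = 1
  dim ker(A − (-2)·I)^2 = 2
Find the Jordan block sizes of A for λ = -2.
Block sizes for λ = -2: [2]

From the dimensions of kernels of powers, the number of Jordan blocks of size at least j is d_j − d_{j−1} where d_j = dim ker(N^j) (with d_0 = 0). Computing the differences gives [1, 1].
The number of blocks of size exactly k is (#blocks of size ≥ k) − (#blocks of size ≥ k + 1), so the partition is: 1 block(s) of size 2.
In nonincreasing order the block sizes are [2].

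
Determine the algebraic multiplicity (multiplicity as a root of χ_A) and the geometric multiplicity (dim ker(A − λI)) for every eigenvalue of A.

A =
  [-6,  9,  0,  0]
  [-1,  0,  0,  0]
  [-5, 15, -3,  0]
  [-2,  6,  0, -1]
λ = -3: alg = 3, geom = 2; λ = -1: alg = 1, geom = 1

Step 1 — factor the characteristic polynomial to read off the algebraic multiplicities:
  χ_A(x) = (x + 1)*(x + 3)^3

Step 2 — compute geometric multiplicities via the rank-nullity identity g(λ) = n − rank(A − λI):
  rank(A − (-3)·I) = 2, so dim ker(A − (-3)·I) = n − 2 = 2
  rank(A − (-1)·I) = 3, so dim ker(A − (-1)·I) = n − 3 = 1

Summary:
  λ = -3: algebraic multiplicity = 3, geometric multiplicity = 2
  λ = -1: algebraic multiplicity = 1, geometric multiplicity = 1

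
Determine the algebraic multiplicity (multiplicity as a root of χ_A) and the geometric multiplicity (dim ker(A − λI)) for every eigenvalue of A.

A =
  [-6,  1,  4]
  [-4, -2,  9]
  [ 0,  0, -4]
λ = -4: alg = 3, geom = 1

Step 1 — factor the characteristic polynomial to read off the algebraic multiplicities:
  χ_A(x) = (x + 4)^3

Step 2 — compute geometric multiplicities via the rank-nullity identity g(λ) = n − rank(A − λI):
  rank(A − (-4)·I) = 2, so dim ker(A − (-4)·I) = n − 2 = 1

Summary:
  λ = -4: algebraic multiplicity = 3, geometric multiplicity = 1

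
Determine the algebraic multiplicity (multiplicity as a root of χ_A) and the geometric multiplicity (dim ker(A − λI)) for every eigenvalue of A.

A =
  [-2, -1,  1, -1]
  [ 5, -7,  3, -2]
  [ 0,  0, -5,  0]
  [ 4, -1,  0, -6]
λ = -5: alg = 4, geom = 2

Step 1 — factor the characteristic polynomial to read off the algebraic multiplicities:
  χ_A(x) = (x + 5)^4

Step 2 — compute geometric multiplicities via the rank-nullity identity g(λ) = n − rank(A − λI):
  rank(A − (-5)·I) = 2, so dim ker(A − (-5)·I) = n − 2 = 2

Summary:
  λ = -5: algebraic multiplicity = 4, geometric multiplicity = 2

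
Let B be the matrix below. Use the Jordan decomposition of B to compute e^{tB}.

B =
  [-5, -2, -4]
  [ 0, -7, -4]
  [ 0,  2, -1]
e^{tB} =
  [exp(-5*t), -exp(-3*t) + exp(-5*t), -2*exp(-3*t) + 2*exp(-5*t)]
  [0, -exp(-3*t) + 2*exp(-5*t), -2*exp(-3*t) + 2*exp(-5*t)]
  [0, exp(-3*t) - exp(-5*t), 2*exp(-3*t) - exp(-5*t)]

Strategy: write B = P · J · P⁻¹ where J is a Jordan canonical form, so e^{tB} = P · e^{tJ} · P⁻¹, and e^{tJ} can be computed block-by-block.

B has Jordan form
J =
  [-5,  0,  0]
  [ 0, -5,  0]
  [ 0,  0, -3]
(up to reordering of blocks).

Per-block formulas:
  For a 1×1 block at λ = -3: exp(t · [-3]) = [e^(-3t)].
  For a 1×1 block at λ = -5: exp(t · [-5]) = [e^(-5t)].

After assembling e^{tJ} and conjugating by P, we get:

e^{tB} =
  [exp(-5*t), -exp(-3*t) + exp(-5*t), -2*exp(-3*t) + 2*exp(-5*t)]
  [0, -exp(-3*t) + 2*exp(-5*t), -2*exp(-3*t) + 2*exp(-5*t)]
  [0, exp(-3*t) - exp(-5*t), 2*exp(-3*t) - exp(-5*t)]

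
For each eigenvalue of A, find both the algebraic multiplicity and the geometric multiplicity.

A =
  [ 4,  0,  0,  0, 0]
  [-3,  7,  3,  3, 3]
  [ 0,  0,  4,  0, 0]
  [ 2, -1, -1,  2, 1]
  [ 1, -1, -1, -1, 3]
λ = 4: alg = 5, geom = 3

Step 1 — factor the characteristic polynomial to read off the algebraic multiplicities:
  χ_A(x) = (x - 4)^5

Step 2 — compute geometric multiplicities via the rank-nullity identity g(λ) = n − rank(A − λI):
  rank(A − (4)·I) = 2, so dim ker(A − (4)·I) = n − 2 = 3

Summary:
  λ = 4: algebraic multiplicity = 5, geometric multiplicity = 3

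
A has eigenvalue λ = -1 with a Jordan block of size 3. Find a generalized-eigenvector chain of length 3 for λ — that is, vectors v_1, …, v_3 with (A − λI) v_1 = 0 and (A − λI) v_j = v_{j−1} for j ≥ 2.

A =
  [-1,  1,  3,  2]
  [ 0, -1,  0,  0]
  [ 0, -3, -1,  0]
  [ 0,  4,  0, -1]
A Jordan chain for λ = -1 of length 3:
v_1 = (-1, 0, 0, 0)ᵀ
v_2 = (1, 0, -3, 4)ᵀ
v_3 = (0, 1, 0, 0)ᵀ

Let N = A − (-1)·I. We want v_3 with N^3 v_3 = 0 but N^2 v_3 ≠ 0; then v_{j-1} := N · v_j for j = 3, …, 2.

Pick v_3 = (0, 1, 0, 0)ᵀ.
Then v_2 = N · v_3 = (1, 0, -3, 4)ᵀ.
Then v_1 = N · v_2 = (-1, 0, 0, 0)ᵀ.

Sanity check: (A − (-1)·I) v_1 = (0, 0, 0, 0)ᵀ = 0. ✓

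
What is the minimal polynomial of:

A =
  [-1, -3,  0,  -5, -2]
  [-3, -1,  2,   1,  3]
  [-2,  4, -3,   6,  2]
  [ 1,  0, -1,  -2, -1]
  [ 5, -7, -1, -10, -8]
x^3 + 9*x^2 + 27*x + 27

The characteristic polynomial is χ_A(x) = (x + 3)^5, so the eigenvalues are known. The minimal polynomial is
  m_A(x) = Π_λ (x − λ)^{k_λ}
where k_λ is the size of the *largest* Jordan block for λ (equivalently, the smallest k with (A − λI)^k v = 0 for every generalised eigenvector v of λ).

  λ = -3: largest Jordan block has size 3, contributing (x + 3)^3

So m_A(x) = (x + 3)^3 = x^3 + 9*x^2 + 27*x + 27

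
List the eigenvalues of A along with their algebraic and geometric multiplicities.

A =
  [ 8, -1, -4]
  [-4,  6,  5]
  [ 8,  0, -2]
λ = 4: alg = 3, geom = 1

Step 1 — factor the characteristic polynomial to read off the algebraic multiplicities:
  χ_A(x) = (x - 4)^3

Step 2 — compute geometric multiplicities via the rank-nullity identity g(λ) = n − rank(A − λI):
  rank(A − (4)·I) = 2, so dim ker(A − (4)·I) = n − 2 = 1

Summary:
  λ = 4: algebraic multiplicity = 3, geometric multiplicity = 1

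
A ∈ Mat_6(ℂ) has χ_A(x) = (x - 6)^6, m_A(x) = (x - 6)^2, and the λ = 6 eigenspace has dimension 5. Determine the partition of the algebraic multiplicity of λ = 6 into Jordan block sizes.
Block sizes for λ = 6: [2, 1, 1, 1, 1]

Step 1 — from the characteristic polynomial, algebraic multiplicity of λ = 6 is 6. From dim ker(A − (6)·I) = 5, there are exactly 5 Jordan blocks for λ = 6.
Step 2 — from the minimal polynomial, the factor (x − 6)^2 tells us the largest block for λ = 6 has size 2.
Step 3 — with total size 6, 5 blocks, and largest block 2, the block sizes (in nonincreasing order) are [2, 1, 1, 1, 1].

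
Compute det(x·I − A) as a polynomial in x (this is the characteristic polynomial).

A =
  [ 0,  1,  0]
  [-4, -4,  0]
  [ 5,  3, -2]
x^3 + 6*x^2 + 12*x + 8

Expanding det(x·I − A) (e.g. by cofactor expansion or by noting that A is similar to its Jordan form J, which has the same characteristic polynomial as A) gives
  χ_A(x) = x^3 + 6*x^2 + 12*x + 8
which factors as (x + 2)^3. The eigenvalues (with algebraic multiplicities) are λ = -2 with multiplicity 3.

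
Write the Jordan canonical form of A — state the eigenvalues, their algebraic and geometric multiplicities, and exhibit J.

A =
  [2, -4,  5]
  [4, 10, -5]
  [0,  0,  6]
J_2(6) ⊕ J_1(6)

The characteristic polynomial is
  det(x·I − A) = x^3 - 18*x^2 + 108*x - 216 = (x - 6)^3

Eigenvalues and multiplicities (the geometric multiplicity of λ is n − rank(A − λI), which equals the number of Jordan blocks for λ):
  λ = 6: algebraic multiplicity = 3, geometric multiplicity = 2

Determining the block sizes for each eigenvalue:
  λ = 6: 2 blocks summing to 3 forces exactly one block of size 2 and the rest size 1 → block sizes [2, 1]

Assembling the blocks gives a Jordan form
J =
  [6, 1, 0]
  [0, 6, 0]
  [0, 0, 6]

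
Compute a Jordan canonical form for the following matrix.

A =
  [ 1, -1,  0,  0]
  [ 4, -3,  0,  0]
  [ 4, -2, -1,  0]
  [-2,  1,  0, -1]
J_2(-1) ⊕ J_1(-1) ⊕ J_1(-1)

The characteristic polynomial is
  det(x·I − A) = x^4 + 4*x^3 + 6*x^2 + 4*x + 1 = (x + 1)^4

Eigenvalues and multiplicities (the geometric multiplicity of λ is n − rank(A − λI), which equals the number of Jordan blocks for λ):
  λ = -1: algebraic multiplicity = 4, geometric multiplicity = 3

Determining the block sizes for each eigenvalue:
  λ = -1: 3 blocks summing to 4 forces exactly one block of size 2 and the rest size 1 → block sizes [2, 1, 1]

Assembling the blocks gives a Jordan form
J =
  [-1,  1,  0,  0]
  [ 0, -1,  0,  0]
  [ 0,  0, -1,  0]
  [ 0,  0,  0, -1]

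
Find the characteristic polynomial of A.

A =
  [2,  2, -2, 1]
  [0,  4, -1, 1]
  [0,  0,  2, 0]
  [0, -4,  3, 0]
x^4 - 8*x^3 + 24*x^2 - 32*x + 16

Expanding det(x·I − A) (e.g. by cofactor expansion or by noting that A is similar to its Jordan form J, which has the same characteristic polynomial as A) gives
  χ_A(x) = x^4 - 8*x^3 + 24*x^2 - 32*x + 16
which factors as (x - 2)^4. The eigenvalues (with algebraic multiplicities) are λ = 2 with multiplicity 4.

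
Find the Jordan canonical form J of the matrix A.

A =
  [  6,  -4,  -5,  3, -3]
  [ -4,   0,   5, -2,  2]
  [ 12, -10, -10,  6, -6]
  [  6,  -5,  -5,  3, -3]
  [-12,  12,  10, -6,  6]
J_3(0) ⊕ J_1(0) ⊕ J_1(5)

The characteristic polynomial is
  det(x·I − A) = x^5 - 5*x^4 = x^4*(x - 5)

Eigenvalues and multiplicities (the geometric multiplicity of λ is n − rank(A − λI), which equals the number of Jordan blocks for λ):
  λ = 0: algebraic multiplicity = 4, geometric multiplicity = 2
  λ = 5: algebraic multiplicity = 1, geometric multiplicity = 1

Determining the block sizes for each eigenvalue:
  λ = 0: with am = 4 and gm = 2, the partition is not yet determined (e.g. several partitions of 4 into 2 parts exist). Let N = A − (0)·I. Computing rank(N^1) = 3, rank(N^2) = 2, rank(N^3) = 1; the number of blocks of size ≥ j is rank(N^{j−1}) − rank(N^j), giving [2, 1, 1]. So we have 1 block(s) of size 3, 1 block(s) of size 1 → block sizes [3, 1]
  λ = 5: one block (gm = 1), so the single block has size am = 1 → block sizes [1]

Assembling the blocks gives a Jordan form
J =
  [0, 1, 0, 0, 0]
  [0, 0, 1, 0, 0]
  [0, 0, 0, 0, 0]
  [0, 0, 0, 0, 0]
  [0, 0, 0, 0, 5]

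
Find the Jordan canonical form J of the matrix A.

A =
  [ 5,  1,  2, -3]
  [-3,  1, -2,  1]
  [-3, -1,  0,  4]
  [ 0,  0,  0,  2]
J_2(2) ⊕ J_2(2)

The characteristic polynomial is
  det(x·I − A) = x^4 - 8*x^3 + 24*x^2 - 32*x + 16 = (x - 2)^4

Eigenvalues and multiplicities (the geometric multiplicity of λ is n − rank(A − λI), which equals the number of Jordan blocks for λ):
  λ = 2: algebraic multiplicity = 4, geometric multiplicity = 2

Determining the block sizes for each eigenvalue:
  λ = 2: with am = 4 and gm = 2, the partition is not yet determined (e.g. several partitions of 4 into 2 parts exist). Let N = A − (2)·I. Computing rank(N^1) = 2, rank(N^2) = 0; the number of blocks of size ≥ j is rank(N^{j−1}) − rank(N^j), giving [2, 2]. So we have 2 block(s) of size 2 → block sizes [2, 2]

Assembling the blocks gives a Jordan form
J =
  [2, 1, 0, 0]
  [0, 2, 0, 0]
  [0, 0, 2, 1]
  [0, 0, 0, 2]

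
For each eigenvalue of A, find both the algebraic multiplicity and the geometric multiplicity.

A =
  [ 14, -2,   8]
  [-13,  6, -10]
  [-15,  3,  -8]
λ = 4: alg = 3, geom = 1

Step 1 — factor the characteristic polynomial to read off the algebraic multiplicities:
  χ_A(x) = (x - 4)^3

Step 2 — compute geometric multiplicities via the rank-nullity identity g(λ) = n − rank(A − λI):
  rank(A − (4)·I) = 2, so dim ker(A − (4)·I) = n − 2 = 1

Summary:
  λ = 4: algebraic multiplicity = 3, geometric multiplicity = 1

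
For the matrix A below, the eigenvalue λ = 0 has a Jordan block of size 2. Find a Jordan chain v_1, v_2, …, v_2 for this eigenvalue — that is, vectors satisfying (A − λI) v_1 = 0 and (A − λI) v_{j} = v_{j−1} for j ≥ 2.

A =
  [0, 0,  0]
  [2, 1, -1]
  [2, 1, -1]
A Jordan chain for λ = 0 of length 2:
v_1 = (0, 2, 2)ᵀ
v_2 = (1, 0, 0)ᵀ

Let N = A − (0)·I. We want v_2 with N^2 v_2 = 0 but N^1 v_2 ≠ 0; then v_{j-1} := N · v_j for j = 2, …, 2.

Pick v_2 = (1, 0, 0)ᵀ.
Then v_1 = N · v_2 = (0, 2, 2)ᵀ.

Sanity check: (A − (0)·I) v_1 = (0, 0, 0)ᵀ = 0. ✓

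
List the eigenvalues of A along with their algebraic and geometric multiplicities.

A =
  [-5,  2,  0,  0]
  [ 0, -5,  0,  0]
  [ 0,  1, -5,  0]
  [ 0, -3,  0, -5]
λ = -5: alg = 4, geom = 3

Step 1 — factor the characteristic polynomial to read off the algebraic multiplicities:
  χ_A(x) = (x + 5)^4

Step 2 — compute geometric multiplicities via the rank-nullity identity g(λ) = n − rank(A − λI):
  rank(A − (-5)·I) = 1, so dim ker(A − (-5)·I) = n − 1 = 3

Summary:
  λ = -5: algebraic multiplicity = 4, geometric multiplicity = 3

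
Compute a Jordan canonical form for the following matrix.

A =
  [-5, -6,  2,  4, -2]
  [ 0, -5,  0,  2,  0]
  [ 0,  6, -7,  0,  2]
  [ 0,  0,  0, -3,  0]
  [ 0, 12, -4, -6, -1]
J_1(-5) ⊕ J_1(-5) ⊕ J_1(-5) ⊕ J_1(-3) ⊕ J_1(-3)

The characteristic polynomial is
  det(x·I − A) = x^5 + 21*x^4 + 174*x^3 + 710*x^2 + 1425*x + 1125 = (x + 3)^2*(x + 5)^3

Eigenvalues and multiplicities (the geometric multiplicity of λ is n − rank(A − λI), which equals the number of Jordan blocks for λ):
  λ = -5: algebraic multiplicity = 3, geometric multiplicity = 3
  λ = -3: algebraic multiplicity = 2, geometric multiplicity = 2

Determining the block sizes for each eigenvalue:
  λ = -5: gm = am = 3, so every block has size 1 → block sizes [1, 1, 1]
  λ = -3: gm = am = 2, so every block has size 1 → block sizes [1, 1]

Assembling the blocks gives a Jordan form
J =
  [-5,  0,  0,  0,  0]
  [ 0, -5,  0,  0,  0]
  [ 0,  0, -5,  0,  0]
  [ 0,  0,  0, -3,  0]
  [ 0,  0,  0,  0, -3]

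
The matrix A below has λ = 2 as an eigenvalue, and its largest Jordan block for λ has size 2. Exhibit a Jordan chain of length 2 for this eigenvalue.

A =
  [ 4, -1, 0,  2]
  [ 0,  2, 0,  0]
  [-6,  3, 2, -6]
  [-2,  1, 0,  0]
A Jordan chain for λ = 2 of length 2:
v_1 = (2, 0, -6, -2)ᵀ
v_2 = (1, 0, 0, 0)ᵀ

Let N = A − (2)·I. We want v_2 with N^2 v_2 = 0 but N^1 v_2 ≠ 0; then v_{j-1} := N · v_j for j = 2, …, 2.

Pick v_2 = (1, 0, 0, 0)ᵀ.
Then v_1 = N · v_2 = (2, 0, -6, -2)ᵀ.

Sanity check: (A − (2)·I) v_1 = (0, 0, 0, 0)ᵀ = 0. ✓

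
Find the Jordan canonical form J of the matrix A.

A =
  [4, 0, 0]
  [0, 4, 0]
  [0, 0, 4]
J_1(4) ⊕ J_1(4) ⊕ J_1(4)

The characteristic polynomial is
  det(x·I − A) = x^3 - 12*x^2 + 48*x - 64 = (x - 4)^3

Eigenvalues and multiplicities (the geometric multiplicity of λ is n − rank(A − λI), which equals the number of Jordan blocks for λ):
  λ = 4: algebraic multiplicity = 3, geometric multiplicity = 3

Determining the block sizes for each eigenvalue:
  λ = 4: gm = am = 3, so every block has size 1 → block sizes [1, 1, 1]

Assembling the blocks gives a Jordan form
J =
  [4, 0, 0]
  [0, 4, 0]
  [0, 0, 4]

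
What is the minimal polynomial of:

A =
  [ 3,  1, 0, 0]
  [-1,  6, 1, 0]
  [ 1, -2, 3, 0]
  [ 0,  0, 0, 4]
x^3 - 12*x^2 + 48*x - 64

The characteristic polynomial is χ_A(x) = (x - 4)^4, so the eigenvalues are known. The minimal polynomial is
  m_A(x) = Π_λ (x − λ)^{k_λ}
where k_λ is the size of the *largest* Jordan block for λ (equivalently, the smallest k with (A − λI)^k v = 0 for every generalised eigenvector v of λ).

  λ = 4: largest Jordan block has size 3, contributing (x − 4)^3

So m_A(x) = (x - 4)^3 = x^3 - 12*x^2 + 48*x - 64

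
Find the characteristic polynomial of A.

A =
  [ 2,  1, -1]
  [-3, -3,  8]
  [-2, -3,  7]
x^3 - 6*x^2 + 12*x - 8

Expanding det(x·I − A) (e.g. by cofactor expansion or by noting that A is similar to its Jordan form J, which has the same characteristic polynomial as A) gives
  χ_A(x) = x^3 - 6*x^2 + 12*x - 8
which factors as (x - 2)^3. The eigenvalues (with algebraic multiplicities) are λ = 2 with multiplicity 3.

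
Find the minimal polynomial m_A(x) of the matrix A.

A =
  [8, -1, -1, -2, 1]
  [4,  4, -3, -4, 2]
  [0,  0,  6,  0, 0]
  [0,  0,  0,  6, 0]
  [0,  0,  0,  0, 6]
x^3 - 18*x^2 + 108*x - 216

The characteristic polynomial is χ_A(x) = (x - 6)^5, so the eigenvalues are known. The minimal polynomial is
  m_A(x) = Π_λ (x − λ)^{k_λ}
where k_λ is the size of the *largest* Jordan block for λ (equivalently, the smallest k with (A − λI)^k v = 0 for every generalised eigenvector v of λ).

  λ = 6: largest Jordan block has size 3, contributing (x − 6)^3

So m_A(x) = (x - 6)^3 = x^3 - 18*x^2 + 108*x - 216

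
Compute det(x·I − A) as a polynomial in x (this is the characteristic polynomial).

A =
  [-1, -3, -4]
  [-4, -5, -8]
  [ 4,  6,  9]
x^3 - 3*x^2 + 3*x - 1

Expanding det(x·I − A) (e.g. by cofactor expansion or by noting that A is similar to its Jordan form J, which has the same characteristic polynomial as A) gives
  χ_A(x) = x^3 - 3*x^2 + 3*x - 1
which factors as (x - 1)^3. The eigenvalues (with algebraic multiplicities) are λ = 1 with multiplicity 3.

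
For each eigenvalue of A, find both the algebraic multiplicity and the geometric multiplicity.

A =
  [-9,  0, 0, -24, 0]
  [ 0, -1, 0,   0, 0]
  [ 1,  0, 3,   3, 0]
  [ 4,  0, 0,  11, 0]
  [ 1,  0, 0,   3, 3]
λ = -1: alg = 2, geom = 2; λ = 3: alg = 3, geom = 2

Step 1 — factor the characteristic polynomial to read off the algebraic multiplicities:
  χ_A(x) = (x - 3)^3*(x + 1)^2

Step 2 — compute geometric multiplicities via the rank-nullity identity g(λ) = n − rank(A − λI):
  rank(A − (-1)·I) = 3, so dim ker(A − (-1)·I) = n − 3 = 2
  rank(A − (3)·I) = 3, so dim ker(A − (3)·I) = n − 3 = 2

Summary:
  λ = -1: algebraic multiplicity = 2, geometric multiplicity = 2
  λ = 3: algebraic multiplicity = 3, geometric multiplicity = 2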